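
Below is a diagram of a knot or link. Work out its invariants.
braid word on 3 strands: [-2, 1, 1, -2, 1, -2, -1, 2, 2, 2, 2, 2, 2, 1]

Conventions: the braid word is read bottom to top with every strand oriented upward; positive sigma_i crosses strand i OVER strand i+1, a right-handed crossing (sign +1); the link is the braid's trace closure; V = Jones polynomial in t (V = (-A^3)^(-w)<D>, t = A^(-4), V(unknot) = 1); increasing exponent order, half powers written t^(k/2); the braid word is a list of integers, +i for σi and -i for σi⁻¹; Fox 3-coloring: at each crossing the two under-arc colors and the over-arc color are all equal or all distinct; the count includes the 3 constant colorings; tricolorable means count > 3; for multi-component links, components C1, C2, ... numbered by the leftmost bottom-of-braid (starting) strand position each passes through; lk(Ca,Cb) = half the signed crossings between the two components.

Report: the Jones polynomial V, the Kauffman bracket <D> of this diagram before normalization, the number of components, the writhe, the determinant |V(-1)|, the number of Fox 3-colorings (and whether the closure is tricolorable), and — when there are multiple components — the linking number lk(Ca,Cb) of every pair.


Jones polynomial: V(t) = -1 + 2t - 3t^2 + 5t^3 - 5t^4 + 7t^5 - 7t^6 + 7t^7 - 6t^8 + 5t^9 - 4t^10 + 2t^11 - t^12
<D> = -A^-30 + 2A^-26 - 4A^-22 + 5A^-18 - 6A^-14 + 7A^-10 - 7A^-6 + 7A^-2 - 5A^2 + 5A^6 - 3A^10 + 2A^14 - A^18; writhe +6
components 1, writhe +6 (14 crossings)
3-colorings: 3 of 3^14, det 55 — not tricolorable
note: w = +6 (over 14 crossings) is diagram-only; (-A^3)^(-6) removes it from V


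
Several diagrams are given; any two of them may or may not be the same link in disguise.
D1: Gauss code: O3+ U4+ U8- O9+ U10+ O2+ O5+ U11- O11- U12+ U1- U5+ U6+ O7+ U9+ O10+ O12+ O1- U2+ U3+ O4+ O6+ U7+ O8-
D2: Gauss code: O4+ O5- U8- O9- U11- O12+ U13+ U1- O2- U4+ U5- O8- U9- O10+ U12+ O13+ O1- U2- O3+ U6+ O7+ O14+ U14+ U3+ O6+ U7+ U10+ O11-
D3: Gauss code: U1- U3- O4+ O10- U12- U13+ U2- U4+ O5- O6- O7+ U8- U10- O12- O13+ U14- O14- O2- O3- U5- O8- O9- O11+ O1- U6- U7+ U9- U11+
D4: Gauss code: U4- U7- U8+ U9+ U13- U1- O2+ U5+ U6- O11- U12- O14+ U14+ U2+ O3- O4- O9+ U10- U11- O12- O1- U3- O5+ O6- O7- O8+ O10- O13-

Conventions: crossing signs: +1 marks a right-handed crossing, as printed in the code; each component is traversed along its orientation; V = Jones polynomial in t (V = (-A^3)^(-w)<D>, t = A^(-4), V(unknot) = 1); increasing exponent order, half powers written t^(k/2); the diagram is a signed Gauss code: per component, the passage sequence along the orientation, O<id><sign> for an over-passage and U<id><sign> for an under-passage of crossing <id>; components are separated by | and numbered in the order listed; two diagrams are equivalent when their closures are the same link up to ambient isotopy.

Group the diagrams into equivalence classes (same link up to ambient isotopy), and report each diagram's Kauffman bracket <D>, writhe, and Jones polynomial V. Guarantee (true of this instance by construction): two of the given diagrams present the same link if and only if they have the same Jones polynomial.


classes: {D1} | {D2} | {D3, D4}
V(D1) = t^2 - t^3 + 3t^4 - 3t^5 + 3t^6 - 3t^7 + 2t^8 - t^9  [12 crossings, <D> = -A^-18 + 2A^-14 - 3A^-10 + 3A^-6 - 3A^-2 + 3A^2 - A^6 + A^10, w = +6]
V(D2) = -t^-3 + t^-2 - t^-1 + 3 - t + t^2 - t^3  [14 crossings, <D> = -A^-6 + A^-2 - A^2 + 3A^6 - A^10 + A^14 - A^18, w = +2]
V(D3) = -t^-6 + t^-5 - t^-4 + 2t^-3 - t^-2 + t^-1  [14 crossings, <D> = A^-14 - A^-10 + 2A^-6 - A^-2 + A^2 - A^6, w = -6]
D4 (bracket A^-8 - A^-4 + 2 - A^4 + A^8 - A^12; 14 crossings at w = -4): V = -t^-6 + t^-5 - t^-4 + 2t^-3 - t^-2 + t^-1
insight: V(t) takes 3 values over 4 diagrams, fixing the grouping


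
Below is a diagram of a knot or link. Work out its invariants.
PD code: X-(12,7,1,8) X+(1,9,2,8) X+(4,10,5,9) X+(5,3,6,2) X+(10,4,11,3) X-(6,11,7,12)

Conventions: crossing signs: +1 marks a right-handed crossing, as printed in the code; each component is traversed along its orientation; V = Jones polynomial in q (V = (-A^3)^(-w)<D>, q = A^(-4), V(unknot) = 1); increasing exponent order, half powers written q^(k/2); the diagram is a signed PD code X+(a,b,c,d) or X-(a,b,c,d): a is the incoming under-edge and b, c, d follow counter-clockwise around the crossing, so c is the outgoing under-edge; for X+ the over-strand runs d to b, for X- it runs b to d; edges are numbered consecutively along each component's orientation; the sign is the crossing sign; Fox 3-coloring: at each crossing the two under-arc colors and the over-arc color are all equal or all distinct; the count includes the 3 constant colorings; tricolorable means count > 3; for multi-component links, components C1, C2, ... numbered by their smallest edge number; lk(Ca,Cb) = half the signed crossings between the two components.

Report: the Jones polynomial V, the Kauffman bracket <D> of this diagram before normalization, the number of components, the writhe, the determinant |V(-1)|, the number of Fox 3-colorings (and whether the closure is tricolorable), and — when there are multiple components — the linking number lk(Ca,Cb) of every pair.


V(q) = 1
bracket: A^6, w = +2
1 component, writhe +2, over 6 crossings
det 1, colorings 3 of 3^6 — not tricolorable
observation: |V(-1)| = 1: so not tricolorable, since 3 does not divide 1


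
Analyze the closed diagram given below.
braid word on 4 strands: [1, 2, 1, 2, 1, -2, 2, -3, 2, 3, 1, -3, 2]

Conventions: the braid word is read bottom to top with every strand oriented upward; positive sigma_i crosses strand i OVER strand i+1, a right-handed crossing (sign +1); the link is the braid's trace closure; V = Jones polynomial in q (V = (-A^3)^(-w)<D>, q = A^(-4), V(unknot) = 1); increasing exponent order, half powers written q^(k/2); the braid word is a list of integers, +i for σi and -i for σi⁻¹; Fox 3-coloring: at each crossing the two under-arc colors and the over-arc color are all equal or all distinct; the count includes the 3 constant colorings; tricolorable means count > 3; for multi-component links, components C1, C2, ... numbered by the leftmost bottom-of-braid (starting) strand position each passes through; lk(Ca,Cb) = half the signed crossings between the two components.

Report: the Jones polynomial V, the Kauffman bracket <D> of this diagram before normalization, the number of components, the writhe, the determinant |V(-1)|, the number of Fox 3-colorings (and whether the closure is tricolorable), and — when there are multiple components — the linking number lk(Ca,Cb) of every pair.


Jones polynomial: V(q) = q^3 + q^5 - q^8
<D> = A^-11 - A - A^9; writhe +7
components 1, writhe +7 (13 crossings)
3-colorings: 9 of 3^13, det 3 — tricolorable
note: w = +7 shifts under R1 moves; the (-A^3)^(-7) factor cancels that in V


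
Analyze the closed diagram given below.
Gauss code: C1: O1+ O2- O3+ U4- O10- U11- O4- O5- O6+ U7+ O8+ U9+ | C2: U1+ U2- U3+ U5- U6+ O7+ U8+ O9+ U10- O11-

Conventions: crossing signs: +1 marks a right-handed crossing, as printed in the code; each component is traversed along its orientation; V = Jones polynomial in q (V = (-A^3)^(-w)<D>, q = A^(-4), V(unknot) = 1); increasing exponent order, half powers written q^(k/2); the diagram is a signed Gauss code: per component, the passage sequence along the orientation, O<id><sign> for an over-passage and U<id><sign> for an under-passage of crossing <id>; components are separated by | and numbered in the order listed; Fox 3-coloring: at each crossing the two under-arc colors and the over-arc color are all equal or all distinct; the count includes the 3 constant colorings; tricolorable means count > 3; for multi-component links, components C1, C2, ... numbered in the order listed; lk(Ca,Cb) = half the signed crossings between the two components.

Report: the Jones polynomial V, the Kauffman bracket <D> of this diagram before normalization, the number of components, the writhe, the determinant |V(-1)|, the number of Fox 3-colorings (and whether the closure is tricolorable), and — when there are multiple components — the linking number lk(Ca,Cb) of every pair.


V = q^(-5/2) - 2q^(-3/2) + 2q^(-1/2) - 4q^(1/2) + 3q^(3/2) - 3q^(5/2) + 2q^(7/2) - q^(9/2)
<D> = A^-15 - 2A^-11 + 3A^-7 - 3A^-3 + 4A - 2A^5 + 2A^9 - A^13 (w = +1)
2 components over 11 crossings, w = +1
lk(C1,C2): +1
9 Fox colorings among 3^11, |V(-1)| = 18: tricolorable
why: |V(-1)| = 18: so tricolorable, since 3 divides 18


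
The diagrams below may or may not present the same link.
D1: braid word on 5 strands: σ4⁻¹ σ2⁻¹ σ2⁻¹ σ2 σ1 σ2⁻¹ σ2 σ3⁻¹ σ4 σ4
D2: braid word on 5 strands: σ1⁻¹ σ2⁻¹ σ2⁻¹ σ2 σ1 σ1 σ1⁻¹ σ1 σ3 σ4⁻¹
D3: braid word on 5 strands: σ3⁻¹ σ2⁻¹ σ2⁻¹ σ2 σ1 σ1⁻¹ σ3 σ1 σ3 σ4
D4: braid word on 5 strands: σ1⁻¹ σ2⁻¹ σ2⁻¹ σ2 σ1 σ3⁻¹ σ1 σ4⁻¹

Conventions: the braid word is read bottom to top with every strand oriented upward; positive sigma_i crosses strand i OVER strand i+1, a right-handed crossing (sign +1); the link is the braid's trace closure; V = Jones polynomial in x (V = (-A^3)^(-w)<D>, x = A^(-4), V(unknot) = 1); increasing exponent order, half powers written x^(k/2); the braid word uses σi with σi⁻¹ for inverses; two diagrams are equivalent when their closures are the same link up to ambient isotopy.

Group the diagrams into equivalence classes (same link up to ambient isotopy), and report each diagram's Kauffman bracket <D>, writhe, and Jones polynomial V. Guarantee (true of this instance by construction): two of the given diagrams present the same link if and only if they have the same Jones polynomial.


equivalence classes: {D1, D2, D3, D4}
D1 (bracket 1; 10 crossings at w = 0): V = 1
V(D2) = 1  (w 0, c 10, <D> = 1)
D3 (bracket A^6; 10 crossings at w = +2): V = 1
V(D4) = 1  (w -2, c 8, <D> = A^-6)
key observation: all 4 diagrams share one V(x), hence one class


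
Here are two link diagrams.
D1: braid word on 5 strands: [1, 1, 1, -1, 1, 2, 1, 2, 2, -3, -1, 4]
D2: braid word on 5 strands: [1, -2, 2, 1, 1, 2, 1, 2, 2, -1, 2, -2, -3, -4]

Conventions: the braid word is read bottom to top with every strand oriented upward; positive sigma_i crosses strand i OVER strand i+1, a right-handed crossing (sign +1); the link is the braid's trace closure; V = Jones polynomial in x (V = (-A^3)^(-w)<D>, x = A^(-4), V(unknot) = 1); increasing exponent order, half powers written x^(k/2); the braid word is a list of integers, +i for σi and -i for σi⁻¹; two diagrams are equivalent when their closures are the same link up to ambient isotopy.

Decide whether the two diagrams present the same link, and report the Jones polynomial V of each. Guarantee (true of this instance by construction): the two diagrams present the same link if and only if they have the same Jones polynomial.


same link: yes
V(D1) = x^2 + x^4 - x^5 + x^6 - x^7  [12 crossings, <D> = -A^-10 + A^-6 - A^-2 + A^2 + A^10, w = +6]
D2 (bracket -A^-16 + A^-12 - A^-8 + A^-4 + A^4; 14 crossings at w = +4): V = x^2 + x^4 - x^5 + x^6 - x^7
note: D2 (14 crossings) and D1 (12) are Markov-related braid presentations


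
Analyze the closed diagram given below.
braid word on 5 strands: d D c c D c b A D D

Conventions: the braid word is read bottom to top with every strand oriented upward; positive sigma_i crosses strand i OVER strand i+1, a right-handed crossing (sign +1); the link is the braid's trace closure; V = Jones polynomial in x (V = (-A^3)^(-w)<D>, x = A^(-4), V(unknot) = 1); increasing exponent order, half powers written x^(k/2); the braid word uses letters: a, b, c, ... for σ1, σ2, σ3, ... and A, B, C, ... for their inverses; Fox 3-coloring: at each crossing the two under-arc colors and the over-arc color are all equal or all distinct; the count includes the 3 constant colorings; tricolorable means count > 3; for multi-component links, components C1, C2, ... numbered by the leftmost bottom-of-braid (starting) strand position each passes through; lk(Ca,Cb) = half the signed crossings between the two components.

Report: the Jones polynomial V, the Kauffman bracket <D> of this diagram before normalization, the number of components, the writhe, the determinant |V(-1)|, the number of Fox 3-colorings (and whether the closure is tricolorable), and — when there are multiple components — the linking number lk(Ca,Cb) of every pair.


V(x) = -x^-3 + 2x^-2 - 2x^-1 + 3 - 2x + 2x^2 - x^3
bracket: -A^-12 + 2A^-8 - 2A^-4 + 3 - 2A^4 + 2A^8 - A^12, w = 0
1 component, writhe 0, over 10 crossings
det 13, colorings 3 of 3^10 — not tricolorable
observation: w = 0 shifts under R1 moves; the (-A^3)^(0) factor cancels that in V


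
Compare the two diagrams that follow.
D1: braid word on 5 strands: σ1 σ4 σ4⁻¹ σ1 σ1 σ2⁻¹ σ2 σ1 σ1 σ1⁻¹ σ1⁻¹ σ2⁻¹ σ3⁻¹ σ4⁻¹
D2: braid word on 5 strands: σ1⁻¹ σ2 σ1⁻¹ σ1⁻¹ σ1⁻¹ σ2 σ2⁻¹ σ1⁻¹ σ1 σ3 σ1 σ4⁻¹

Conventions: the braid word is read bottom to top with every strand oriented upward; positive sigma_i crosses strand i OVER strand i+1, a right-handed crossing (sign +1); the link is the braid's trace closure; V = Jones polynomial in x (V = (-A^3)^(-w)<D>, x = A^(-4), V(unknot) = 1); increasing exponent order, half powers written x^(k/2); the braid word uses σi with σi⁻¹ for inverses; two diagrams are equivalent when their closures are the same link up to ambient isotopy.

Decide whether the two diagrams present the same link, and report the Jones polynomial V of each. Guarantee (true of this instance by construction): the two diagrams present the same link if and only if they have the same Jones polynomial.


same link: no
V(D1) = x + x^3 - x^4  [14 crossings, <D> = -A^-16 + A^-12 + A^-4, w = 0]
D2 (bracket A^-2 + A^6 - A^10; 12 crossings at w = -2): V = -x^-4 + x^-3 + x^-1
note: V(x) takes 2 values over 2 diagrams, fixing the grouping


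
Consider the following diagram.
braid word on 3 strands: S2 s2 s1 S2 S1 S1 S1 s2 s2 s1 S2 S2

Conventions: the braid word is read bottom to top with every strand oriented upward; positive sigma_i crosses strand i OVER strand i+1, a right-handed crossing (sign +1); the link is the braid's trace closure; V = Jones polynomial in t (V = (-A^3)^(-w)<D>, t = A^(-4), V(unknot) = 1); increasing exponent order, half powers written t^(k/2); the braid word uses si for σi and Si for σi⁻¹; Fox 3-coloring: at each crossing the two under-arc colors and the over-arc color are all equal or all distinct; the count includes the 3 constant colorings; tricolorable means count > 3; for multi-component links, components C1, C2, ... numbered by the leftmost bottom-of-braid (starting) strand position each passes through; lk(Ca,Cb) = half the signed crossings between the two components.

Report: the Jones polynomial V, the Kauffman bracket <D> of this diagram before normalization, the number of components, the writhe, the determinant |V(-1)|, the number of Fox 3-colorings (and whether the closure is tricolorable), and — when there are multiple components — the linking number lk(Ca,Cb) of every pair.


V = -t^-6 + 2t^-5 - 4t^-4 + 5t^-3 - 4t^-2 + 5t^-1 - 3 + 2t - t^2
<D> = -A^-14 + 2A^-10 - 3A^-6 + 5A^-2 - 4A^2 + 5A^6 - 4A^10 + 2A^14 - A^18 (w = -2)
1 component over 12 crossings, w = -2
9 Fox colorings among 3^12, |V(-1)| = 27: tricolorable
why: the word shrinks to σ1 σ2⁻¹ σ1⁻¹ σ1⁻¹ σ1⁻¹ σ2 σ2 σ1 σ2⁻¹ σ2⁻¹ after cancelling


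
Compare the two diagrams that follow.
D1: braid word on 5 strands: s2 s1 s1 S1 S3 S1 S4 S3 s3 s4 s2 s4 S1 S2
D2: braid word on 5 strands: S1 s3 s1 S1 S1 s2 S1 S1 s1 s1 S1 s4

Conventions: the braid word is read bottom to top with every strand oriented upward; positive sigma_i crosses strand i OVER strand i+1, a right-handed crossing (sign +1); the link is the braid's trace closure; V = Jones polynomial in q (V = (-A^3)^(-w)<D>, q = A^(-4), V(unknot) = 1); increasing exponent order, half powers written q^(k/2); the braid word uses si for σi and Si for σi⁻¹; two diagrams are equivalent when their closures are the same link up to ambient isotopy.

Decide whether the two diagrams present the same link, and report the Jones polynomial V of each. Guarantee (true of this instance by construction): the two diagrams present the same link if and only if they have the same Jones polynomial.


equivalent: no
V(D1) = 1  (w 0, c 14, <D> = 1)
V(D2) = -q^-4 + q^-3 + q^-1  (w 0, c 12, <D> = A^4 + A^12 - A^16)
why: 2 classes among 2 diagrams; unequal V(q) rules out equality


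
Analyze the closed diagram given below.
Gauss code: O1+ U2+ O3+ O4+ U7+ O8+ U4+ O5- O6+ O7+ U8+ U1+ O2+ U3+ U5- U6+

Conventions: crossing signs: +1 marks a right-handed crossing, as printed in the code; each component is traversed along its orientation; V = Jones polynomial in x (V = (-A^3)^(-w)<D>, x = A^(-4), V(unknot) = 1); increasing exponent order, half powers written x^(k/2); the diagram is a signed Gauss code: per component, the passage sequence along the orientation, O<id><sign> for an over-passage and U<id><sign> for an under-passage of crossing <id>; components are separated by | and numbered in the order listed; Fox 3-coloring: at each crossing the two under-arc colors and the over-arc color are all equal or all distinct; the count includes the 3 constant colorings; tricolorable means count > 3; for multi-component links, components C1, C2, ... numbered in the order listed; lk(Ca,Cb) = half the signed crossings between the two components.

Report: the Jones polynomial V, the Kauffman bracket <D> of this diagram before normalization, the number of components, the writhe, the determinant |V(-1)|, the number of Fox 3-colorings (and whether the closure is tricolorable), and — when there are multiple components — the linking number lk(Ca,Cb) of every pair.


Jones polynomial: V(x) = x^2 + 2x^4 - 2x^5 + x^6 - 2x^7 + x^8
<D> = A^-14 - 2A^-10 + A^-6 - 2A^-2 + 2A^2 + A^10; writhe +6
components 1, writhe +6 (8 crossings)
3-colorings: 27 of 3^8, det 9 — tricolorable
note: |V(-1)| = 9: so tricolorable, since 3 divides 9


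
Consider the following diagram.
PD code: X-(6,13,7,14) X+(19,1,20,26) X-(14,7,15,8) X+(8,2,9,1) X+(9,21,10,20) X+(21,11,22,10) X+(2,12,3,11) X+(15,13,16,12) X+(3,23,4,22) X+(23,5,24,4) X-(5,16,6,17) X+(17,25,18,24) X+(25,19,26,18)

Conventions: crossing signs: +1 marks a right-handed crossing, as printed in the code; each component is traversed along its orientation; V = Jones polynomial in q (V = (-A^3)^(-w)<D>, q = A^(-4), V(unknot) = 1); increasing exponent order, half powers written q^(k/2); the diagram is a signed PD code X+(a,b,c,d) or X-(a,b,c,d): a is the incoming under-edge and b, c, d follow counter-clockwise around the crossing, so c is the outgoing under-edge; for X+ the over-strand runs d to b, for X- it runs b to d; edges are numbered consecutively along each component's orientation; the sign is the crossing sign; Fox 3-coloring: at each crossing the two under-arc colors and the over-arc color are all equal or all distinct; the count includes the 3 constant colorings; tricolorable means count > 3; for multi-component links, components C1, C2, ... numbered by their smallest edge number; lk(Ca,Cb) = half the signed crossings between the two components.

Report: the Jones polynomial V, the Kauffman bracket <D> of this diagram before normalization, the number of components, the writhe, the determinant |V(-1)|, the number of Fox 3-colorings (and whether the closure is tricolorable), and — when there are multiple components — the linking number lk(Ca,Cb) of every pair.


V(q) = q - q^2 + 2q^3 - 2q^4 + 2q^5 - 2q^6 + 2q^7 - q^8 + q^9 - q^10
bracket: A^-19 - A^-15 + A^-11 - 2A^-7 + 2A^-3 - 2A + 2A^5 - 2A^9 + A^13 - A^17, w = +7
1 component, writhe +7, over 13 crossings
det 15, colorings 9 of 3^13 — tricolorable
observation: w = +7 (over 13 crossings) is diagram-only; (-A^3)^(-7) removes it from V


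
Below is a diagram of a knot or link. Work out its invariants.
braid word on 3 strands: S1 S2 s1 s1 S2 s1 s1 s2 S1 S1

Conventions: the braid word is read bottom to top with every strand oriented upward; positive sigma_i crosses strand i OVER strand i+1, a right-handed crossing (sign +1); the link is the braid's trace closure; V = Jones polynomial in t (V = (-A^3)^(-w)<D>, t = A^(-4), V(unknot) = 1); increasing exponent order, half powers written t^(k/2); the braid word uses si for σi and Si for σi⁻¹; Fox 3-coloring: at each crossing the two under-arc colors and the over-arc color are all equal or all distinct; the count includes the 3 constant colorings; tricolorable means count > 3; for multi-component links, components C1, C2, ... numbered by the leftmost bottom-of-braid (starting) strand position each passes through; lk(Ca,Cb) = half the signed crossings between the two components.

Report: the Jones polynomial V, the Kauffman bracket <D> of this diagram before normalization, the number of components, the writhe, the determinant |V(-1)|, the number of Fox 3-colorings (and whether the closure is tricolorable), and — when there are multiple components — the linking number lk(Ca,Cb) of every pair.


V = t^-4 - 2t^-3 + 3t^-2 - 4t^-1 + 5 - 4t + 3t^2 - 2t^3 + t^4
<D> = A^-16 - 2A^-12 + 3A^-8 - 4A^-4 + 5 - 4A^4 + 3A^8 - 2A^12 + A^16 (w = 0)
1 component over 10 crossings, w = 0
3 Fox colorings among 3^10, |V(-1)| = 25: not tricolorable
why: palindromic: swapping t for 1/t fixes V


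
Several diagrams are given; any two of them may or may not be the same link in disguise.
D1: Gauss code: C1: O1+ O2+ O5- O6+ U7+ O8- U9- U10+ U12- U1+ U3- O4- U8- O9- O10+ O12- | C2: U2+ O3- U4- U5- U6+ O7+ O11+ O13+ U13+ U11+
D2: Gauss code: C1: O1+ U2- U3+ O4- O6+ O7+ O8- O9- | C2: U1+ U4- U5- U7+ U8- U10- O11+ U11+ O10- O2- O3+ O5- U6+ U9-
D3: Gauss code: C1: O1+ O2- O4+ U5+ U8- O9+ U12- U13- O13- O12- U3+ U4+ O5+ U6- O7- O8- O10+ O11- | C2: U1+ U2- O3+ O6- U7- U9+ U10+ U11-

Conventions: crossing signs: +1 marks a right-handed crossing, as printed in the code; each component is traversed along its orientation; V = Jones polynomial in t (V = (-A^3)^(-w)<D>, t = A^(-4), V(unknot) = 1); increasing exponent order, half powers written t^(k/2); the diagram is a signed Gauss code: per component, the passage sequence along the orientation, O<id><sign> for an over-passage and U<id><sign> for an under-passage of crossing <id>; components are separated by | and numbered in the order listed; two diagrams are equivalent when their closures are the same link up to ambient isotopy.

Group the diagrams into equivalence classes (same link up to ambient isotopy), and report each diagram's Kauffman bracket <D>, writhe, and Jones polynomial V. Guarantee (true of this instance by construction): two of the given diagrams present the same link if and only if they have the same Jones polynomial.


grouping into links: {D1} | {D2} | {D3}
V(D1) = t^(-7/2) - 2t^(-5/2) + t^(-3/2) - 2t^(-1/2) + t^(1/2) - t^(3/2)  (w +1, c 13, <D> = A^-3 - A + 2A^5 - A^9 + 2A^13 - A^17)
V(D2) = -t^(-1/2) - t^(1/2)  (w -1, c 11, <D> = A^-5 + A^-1)
D3 (bracket -A^-17 + 2A^-13 - A^-9 + 2A^-5 - A^-1 + A^3; 13 crossings at w = -1): V = -t^(-3/2) + t^(-1/2) - 2t^(1/2) + t^(3/2) - 2t^(5/2) + t^(7/2)
why: 3 classes among 3 diagrams; unequal V(t) rules out equality


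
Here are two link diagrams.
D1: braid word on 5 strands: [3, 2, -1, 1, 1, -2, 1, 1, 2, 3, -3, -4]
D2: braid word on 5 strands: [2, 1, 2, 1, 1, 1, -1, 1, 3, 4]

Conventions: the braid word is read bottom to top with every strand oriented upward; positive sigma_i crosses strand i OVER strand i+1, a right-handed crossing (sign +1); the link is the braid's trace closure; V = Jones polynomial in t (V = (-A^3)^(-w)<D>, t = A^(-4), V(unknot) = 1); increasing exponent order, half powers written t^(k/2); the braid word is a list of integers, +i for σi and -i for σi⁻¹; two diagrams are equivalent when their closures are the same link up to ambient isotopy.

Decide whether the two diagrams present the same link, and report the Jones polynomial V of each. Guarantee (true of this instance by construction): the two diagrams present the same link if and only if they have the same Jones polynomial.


equivalent: no
D1 (bracket -A^-12 + A^-8 - A^-4 + 2 - A^4 + A^8; 12 crossings at w = +4): V = t - t^2 + 2t^3 - t^4 + t^5 - t^6
V(D2) = t^2 + t^4 - t^5 + t^6 - t^7  (w +8, c 10, <D> = -A^-4 + 1 - A^4 + A^8 + A^16)
key observation: V(t) takes 2 values over 2 diagrams, fixing the grouping


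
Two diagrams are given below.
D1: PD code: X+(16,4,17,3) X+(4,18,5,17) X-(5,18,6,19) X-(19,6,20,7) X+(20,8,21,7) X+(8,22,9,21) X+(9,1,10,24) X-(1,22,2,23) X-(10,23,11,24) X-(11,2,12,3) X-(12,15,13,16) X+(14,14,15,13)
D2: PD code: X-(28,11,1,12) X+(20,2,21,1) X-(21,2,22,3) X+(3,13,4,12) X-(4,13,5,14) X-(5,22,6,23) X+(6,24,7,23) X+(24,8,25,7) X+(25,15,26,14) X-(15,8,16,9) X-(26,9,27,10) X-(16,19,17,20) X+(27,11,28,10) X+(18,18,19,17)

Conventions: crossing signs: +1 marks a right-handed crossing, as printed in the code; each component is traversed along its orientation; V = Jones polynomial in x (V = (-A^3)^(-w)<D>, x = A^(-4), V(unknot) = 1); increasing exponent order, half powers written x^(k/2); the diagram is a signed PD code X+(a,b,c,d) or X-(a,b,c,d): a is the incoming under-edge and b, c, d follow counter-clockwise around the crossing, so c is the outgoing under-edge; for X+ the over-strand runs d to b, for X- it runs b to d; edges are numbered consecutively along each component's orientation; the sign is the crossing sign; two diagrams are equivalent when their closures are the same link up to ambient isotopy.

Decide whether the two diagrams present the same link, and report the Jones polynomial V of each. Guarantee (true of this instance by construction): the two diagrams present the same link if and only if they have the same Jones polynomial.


equivalent: yes
D1 (bracket 1; 12 crossings at w = 0): V = 1
D2 (bracket 1; 14 crossings at w = 0): V = 1
key observation: from 12 to 14 crossings by R-moves: one link, two diagrams


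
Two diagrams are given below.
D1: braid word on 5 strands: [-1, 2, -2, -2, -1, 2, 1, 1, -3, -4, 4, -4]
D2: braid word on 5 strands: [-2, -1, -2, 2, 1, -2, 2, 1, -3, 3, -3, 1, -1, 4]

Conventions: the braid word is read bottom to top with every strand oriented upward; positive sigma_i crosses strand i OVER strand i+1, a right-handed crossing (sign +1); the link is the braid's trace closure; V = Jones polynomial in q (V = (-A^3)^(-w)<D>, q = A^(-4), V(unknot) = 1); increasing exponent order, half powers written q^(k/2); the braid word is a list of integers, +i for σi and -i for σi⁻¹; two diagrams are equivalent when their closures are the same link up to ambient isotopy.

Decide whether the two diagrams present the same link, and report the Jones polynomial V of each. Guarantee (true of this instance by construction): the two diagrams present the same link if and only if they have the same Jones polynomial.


same link: yes
V(D1) = 1  [12 crossings, <D> = A^-6, w = -2]
V(D2) = 1  (w 0, c 14, <D> = 1)
note: D2 (14 crossings) and D1 (12) are Markov-related braid presentations


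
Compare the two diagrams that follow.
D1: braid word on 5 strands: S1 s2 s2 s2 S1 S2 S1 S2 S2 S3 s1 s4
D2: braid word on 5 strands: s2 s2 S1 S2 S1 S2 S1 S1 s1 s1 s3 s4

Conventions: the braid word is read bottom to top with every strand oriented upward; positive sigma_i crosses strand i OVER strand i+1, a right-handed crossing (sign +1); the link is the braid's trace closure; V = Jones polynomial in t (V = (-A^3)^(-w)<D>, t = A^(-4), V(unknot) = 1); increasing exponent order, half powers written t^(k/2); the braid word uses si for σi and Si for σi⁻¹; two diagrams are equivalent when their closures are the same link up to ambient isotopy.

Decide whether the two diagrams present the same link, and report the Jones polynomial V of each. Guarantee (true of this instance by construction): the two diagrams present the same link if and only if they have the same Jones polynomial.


equivalent: yes
V(D1) = 1  (w -2, c 12, <D> = A^-6)
V(D2) = 1  (w 0, c 12, <D> = 1)
why: D2 (12 crossings) and D1 (12) are Markov-related braid presentations


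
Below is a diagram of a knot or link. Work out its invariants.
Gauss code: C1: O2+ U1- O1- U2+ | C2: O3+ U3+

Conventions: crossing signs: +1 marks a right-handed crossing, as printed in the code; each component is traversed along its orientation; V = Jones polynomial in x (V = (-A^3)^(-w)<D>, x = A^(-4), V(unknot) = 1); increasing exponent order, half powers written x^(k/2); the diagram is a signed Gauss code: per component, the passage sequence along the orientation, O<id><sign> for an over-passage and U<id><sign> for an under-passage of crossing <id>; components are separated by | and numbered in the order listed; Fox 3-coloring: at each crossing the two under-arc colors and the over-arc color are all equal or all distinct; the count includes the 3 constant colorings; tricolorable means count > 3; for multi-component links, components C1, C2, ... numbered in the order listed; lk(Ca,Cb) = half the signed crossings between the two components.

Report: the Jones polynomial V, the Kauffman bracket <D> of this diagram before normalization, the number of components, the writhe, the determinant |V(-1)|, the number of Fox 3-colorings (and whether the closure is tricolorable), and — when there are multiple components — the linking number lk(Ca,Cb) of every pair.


Jones polynomial: V(x) = -x^(-1/2) - x^(1/2)
<D> = A + A^5; writhe +1
components 2, writhe +1 (3 crossings)
linking number lk(C1,C2) = 0
3-colorings: 9 of 3^3, det 0 — tricolorable
note: the 1 component pair carries total linking 0


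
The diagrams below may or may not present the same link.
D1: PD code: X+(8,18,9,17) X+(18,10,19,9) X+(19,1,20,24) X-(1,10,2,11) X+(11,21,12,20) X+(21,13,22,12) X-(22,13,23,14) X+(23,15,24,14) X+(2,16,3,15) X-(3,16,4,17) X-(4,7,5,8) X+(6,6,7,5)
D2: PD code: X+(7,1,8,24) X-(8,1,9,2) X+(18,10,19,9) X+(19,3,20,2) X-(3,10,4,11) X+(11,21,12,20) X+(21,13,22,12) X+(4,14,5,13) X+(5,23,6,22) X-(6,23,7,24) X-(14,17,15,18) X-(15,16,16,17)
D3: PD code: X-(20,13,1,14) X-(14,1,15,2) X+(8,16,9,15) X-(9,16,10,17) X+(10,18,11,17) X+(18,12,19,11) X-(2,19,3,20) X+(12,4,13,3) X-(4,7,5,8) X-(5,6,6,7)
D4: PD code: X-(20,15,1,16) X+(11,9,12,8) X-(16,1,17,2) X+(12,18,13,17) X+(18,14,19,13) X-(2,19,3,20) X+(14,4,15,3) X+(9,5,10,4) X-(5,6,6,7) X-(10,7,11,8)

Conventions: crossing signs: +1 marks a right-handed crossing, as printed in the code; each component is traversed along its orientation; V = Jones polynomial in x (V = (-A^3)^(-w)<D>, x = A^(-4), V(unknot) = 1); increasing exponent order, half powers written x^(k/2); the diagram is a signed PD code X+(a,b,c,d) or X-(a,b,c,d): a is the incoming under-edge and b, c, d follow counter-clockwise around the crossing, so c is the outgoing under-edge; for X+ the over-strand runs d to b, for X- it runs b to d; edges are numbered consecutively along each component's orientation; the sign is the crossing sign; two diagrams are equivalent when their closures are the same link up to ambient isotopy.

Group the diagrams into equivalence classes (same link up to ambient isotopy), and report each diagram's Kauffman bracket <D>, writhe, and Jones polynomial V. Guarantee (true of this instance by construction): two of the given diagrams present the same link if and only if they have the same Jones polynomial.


classes: {D1, D2} | {D3, D4}
V(D1) = x - x^2 + 2x^3 - x^4 + x^5 - x^6  [12 crossings, <D> = -A^-12 + A^-8 - A^-4 + 2 - A^4 + A^8, w = +4]
D2 (bracket -A^-18 + A^-14 - A^-10 + 2A^-6 - A^-2 + A^2; 12 crossings at w = +2): V = x - x^2 + 2x^3 - x^4 + x^5 - x^6
D3 (bracket -A^-18 + 2A^-14 - 2A^-10 + 3A^-6 - 2A^-2 + 2A^2 - A^6; 10 crossings at w = -2): V = -x^-3 + 2x^-2 - 2x^-1 + 3 - 2x + 2x^2 - x^3
V(D4) = -x^-3 + 2x^-2 - 2x^-1 + 3 - 2x + 2x^2 - x^3  (w 0, c 10, <D> = -A^-12 + 2A^-8 - 2A^-4 + 3 - 2A^4 + 2A^8 - A^12)
note: 2 classes among 4 diagrams; unequal V(x) rules out equality


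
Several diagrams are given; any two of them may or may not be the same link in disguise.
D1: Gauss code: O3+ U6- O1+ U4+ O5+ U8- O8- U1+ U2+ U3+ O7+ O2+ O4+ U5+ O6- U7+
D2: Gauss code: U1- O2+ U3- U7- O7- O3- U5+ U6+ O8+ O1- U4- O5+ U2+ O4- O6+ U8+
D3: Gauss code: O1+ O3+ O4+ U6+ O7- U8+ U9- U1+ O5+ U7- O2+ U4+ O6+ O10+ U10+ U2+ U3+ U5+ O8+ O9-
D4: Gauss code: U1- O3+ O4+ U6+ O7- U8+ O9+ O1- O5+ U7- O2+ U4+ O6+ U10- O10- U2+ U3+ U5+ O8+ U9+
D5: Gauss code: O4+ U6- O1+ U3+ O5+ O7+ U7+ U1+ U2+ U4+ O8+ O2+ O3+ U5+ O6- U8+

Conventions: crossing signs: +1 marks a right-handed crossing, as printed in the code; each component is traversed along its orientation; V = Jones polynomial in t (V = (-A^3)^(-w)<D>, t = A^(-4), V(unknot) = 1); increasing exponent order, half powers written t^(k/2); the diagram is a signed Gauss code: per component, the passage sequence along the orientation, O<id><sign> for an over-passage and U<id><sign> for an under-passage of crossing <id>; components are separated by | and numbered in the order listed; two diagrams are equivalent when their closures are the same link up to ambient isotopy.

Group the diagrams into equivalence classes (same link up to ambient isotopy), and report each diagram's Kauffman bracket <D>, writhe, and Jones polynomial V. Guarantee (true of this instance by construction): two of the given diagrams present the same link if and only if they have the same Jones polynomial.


equivalence classes: {D1, D3, D4, D5} | {D2}
D1 (bracket -A^-12 + A^-8 - A^-4 + 2 - A^4 + A^8; 8 crossings at w = +4): V = t - t^2 + 2t^3 - t^4 + t^5 - t^6
V(D2) = 1  (w 0, c 8, <D> = 1)
V(D3) = t - t^2 + 2t^3 - t^4 + t^5 - t^6  [10 crossings, <D> = -A^-6 + A^-2 - A^2 + 2A^6 - A^10 + A^14, w = +6]
D4 (bracket -A^-12 + A^-8 - A^-4 + 2 - A^4 + A^8; 10 crossings at w = +4): V = t - t^2 + 2t^3 - t^4 + t^5 - t^6
V(D5) = t - t^2 + 2t^3 - t^4 + t^5 - t^6  (w +6, c 8, <D> = -A^-6 + A^-2 - A^2 + 2A^6 - A^10 + A^14)
key observation: 2 classes among 5 diagrams; unequal V(t) rules out equality


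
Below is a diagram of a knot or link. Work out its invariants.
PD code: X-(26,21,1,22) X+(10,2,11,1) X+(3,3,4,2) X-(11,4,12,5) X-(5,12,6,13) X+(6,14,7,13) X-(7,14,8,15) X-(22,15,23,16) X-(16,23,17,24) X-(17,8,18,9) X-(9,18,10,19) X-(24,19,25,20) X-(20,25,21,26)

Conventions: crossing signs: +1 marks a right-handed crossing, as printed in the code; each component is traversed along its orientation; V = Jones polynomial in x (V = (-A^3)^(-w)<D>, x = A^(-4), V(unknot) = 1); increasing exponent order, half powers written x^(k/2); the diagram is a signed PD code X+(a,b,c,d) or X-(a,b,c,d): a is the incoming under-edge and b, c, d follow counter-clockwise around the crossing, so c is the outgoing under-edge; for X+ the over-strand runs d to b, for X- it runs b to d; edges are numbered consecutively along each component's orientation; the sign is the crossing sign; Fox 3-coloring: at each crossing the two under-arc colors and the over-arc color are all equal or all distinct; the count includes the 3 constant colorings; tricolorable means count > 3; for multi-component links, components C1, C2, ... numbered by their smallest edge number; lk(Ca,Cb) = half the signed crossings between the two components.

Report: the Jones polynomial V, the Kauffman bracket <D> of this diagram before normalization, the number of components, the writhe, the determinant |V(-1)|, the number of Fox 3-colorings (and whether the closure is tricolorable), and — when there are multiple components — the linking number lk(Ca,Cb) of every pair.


V(x) = -x^-8 + x^-5 + x^-3
bracket: -A^-9 - A^-1 + A^11, w = -7
1 component, writhe -7, over 13 crossings
det 3, colorings 9 of 3^13 — tricolorable
observation: V spans 5 powers of x: at least 5 crossings in any diagram


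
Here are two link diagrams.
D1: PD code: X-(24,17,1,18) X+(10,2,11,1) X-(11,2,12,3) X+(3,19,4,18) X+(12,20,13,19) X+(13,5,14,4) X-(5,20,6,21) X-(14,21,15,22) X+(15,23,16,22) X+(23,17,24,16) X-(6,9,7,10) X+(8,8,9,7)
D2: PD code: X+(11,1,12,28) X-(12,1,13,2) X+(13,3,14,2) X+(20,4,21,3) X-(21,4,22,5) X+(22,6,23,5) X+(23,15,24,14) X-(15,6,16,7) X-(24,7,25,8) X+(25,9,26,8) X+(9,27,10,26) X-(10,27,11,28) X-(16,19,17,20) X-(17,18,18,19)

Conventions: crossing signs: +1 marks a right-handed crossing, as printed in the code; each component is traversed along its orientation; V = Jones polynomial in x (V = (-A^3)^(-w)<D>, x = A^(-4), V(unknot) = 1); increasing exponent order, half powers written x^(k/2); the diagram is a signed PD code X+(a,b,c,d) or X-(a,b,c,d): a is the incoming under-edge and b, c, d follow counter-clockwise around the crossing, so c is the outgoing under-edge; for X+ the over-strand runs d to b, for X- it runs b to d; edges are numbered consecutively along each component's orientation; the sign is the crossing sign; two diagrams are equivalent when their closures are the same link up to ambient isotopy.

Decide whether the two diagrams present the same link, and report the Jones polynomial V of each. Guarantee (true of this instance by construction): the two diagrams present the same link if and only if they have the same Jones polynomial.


equivalent: yes
V(D1) = 1  (w +2, c 12, <D> = A^6)
V(D2) = 1  [14 crossings, <D> = 1, w = 0]
key observation: all 2 diagrams share one V(x), hence one class


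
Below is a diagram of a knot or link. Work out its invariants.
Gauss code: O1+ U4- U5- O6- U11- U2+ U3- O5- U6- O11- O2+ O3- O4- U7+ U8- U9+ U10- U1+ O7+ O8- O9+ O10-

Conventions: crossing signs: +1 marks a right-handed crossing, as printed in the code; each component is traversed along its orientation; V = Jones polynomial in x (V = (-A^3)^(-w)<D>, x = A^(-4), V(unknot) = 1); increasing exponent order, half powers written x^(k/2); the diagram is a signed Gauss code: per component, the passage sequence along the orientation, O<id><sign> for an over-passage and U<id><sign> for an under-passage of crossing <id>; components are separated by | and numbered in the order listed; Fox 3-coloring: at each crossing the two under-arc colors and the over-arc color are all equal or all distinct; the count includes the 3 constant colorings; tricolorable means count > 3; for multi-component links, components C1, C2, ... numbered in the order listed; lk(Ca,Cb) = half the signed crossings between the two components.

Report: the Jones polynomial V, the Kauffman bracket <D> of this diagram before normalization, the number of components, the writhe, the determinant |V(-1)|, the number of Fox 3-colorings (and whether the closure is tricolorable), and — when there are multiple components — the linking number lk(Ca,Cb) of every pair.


Jones polynomial: V(x) = -x^-4 + x^-3 + x^-1
<D> = -A^-5 - A^3 + A^7; writhe -3
components 1, writhe -3 (11 crossings)
3-colorings: 9 of 3^11, det 3 — tricolorable
note: |V(-1)| = 3: so tricolorable, since 3 divides 3


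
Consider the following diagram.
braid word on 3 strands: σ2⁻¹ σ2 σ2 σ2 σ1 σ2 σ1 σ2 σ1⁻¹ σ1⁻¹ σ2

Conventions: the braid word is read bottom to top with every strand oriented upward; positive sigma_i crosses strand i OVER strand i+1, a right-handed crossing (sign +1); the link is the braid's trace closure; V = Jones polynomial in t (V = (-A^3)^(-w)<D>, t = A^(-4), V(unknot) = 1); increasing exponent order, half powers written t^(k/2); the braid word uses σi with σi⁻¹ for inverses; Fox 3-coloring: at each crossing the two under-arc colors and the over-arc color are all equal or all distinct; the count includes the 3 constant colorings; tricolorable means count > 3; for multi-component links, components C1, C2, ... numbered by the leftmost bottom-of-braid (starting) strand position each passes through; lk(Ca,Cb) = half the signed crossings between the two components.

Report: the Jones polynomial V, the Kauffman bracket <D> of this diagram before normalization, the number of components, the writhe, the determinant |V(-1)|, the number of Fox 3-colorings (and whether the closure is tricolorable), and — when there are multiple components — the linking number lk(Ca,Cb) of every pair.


V(t) = -t^(3/2) + t^(5/2) - 2t^(7/2) + 2t^(9/2) - 2t^(11/2) + t^(13/2) - t^(15/2)
bracket: A^-15 - A^-11 + 2A^-7 - 2A^-3 + 2A - A^5 + A^9, w = +5
2 components, writhe +5, over 11 crossings
lk(C1,C2) = +3
det 10, colorings 3 of 3^11 — not tricolorable
observation: the span of V is 6, within the link bound 11 + 2 - 1
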